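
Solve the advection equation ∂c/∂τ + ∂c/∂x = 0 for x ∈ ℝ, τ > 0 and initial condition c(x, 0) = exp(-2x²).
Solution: By characteristics (dx/dτ = 1), c(x,τ) = f(x - τ) with f = c(·, 0).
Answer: c(x, τ) = exp(-2(x - τ)²)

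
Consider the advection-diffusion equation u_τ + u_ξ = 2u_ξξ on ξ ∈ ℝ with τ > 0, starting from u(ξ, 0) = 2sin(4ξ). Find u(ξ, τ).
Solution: Change to a moving frame: let η = ξ - τ, σ = τ and write u(ξ,τ) = w(η,σ).
By the chain rule u_τ = w_σ - w_η, u_ξ = w_η, u_ξξ = w_ηη.
Then u_τ + u_ξ = w_σ: the advection term cancels and the PDE becomes the heat equation w_σ = 2w_ηη on η ∈ ℝ.
Initial data: w(η,0) = u(η,0) = 2sin(4η).
On η ∈ ℝ each mode satisfies (sin(nη))″ = -n² sin(nη), so exp(-2n²σ) sin(nη) solves the heat equation; by superposition w(η,σ) = Σ c_n exp(-2n²σ) sin(nη).
Reading off the coefficients: c_4=2, so w(η,σ) = 2exp(-32σ)sin(4η).
Substituting back η = ξ - τ, σ = τ: u(ξ,τ) = w(ξ - τ, τ).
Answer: u(ξ, τ) = 2exp(-32τ)sin(4ξ - 4τ)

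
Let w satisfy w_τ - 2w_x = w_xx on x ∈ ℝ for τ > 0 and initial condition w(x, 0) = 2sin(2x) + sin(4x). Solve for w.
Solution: Change to a moving frame: let η = x + 2τ, σ = τ and write w(x,τ) = u(η,σ).
By the chain rule w_τ = u_σ + 2u_η, w_x = u_η, w_xx = u_ηη.
Then w_τ - 2w_x = u_σ: the advection term cancels and the PDE becomes the heat equation u_σ = u_ηη on η ∈ ℝ.
Initial data: u(η,0) = w(η,0) = 2sin(2η) + sin(4η).
On η ∈ ℝ each mode satisfies (sin(nη))″ = -n² sin(nη), so exp(-n²σ) sin(nη) solves the heat equation; by superposition u(η,σ) = Σ c_n exp(-n²σ) sin(nη).
Reading off the coefficients: c_2=2, c_4=1, so u(η,σ) = 2exp(-4σ)sin(2η) + exp(-16σ)sin(4η).
Substituting back η = x + 2τ, σ = τ: w(x,τ) = u(x + 2τ, τ).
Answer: w(x, τ) = 2exp(-4τ)sin(2x + 4τ) + exp(-16τ)sin(4x + 8τ)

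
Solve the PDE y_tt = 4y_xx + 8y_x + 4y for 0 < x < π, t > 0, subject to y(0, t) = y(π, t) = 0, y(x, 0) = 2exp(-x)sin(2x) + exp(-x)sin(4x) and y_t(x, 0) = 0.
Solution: Substitute y = exp(-x)u.
Then y_x = exp(-x)(u_x - u), y_xx = exp(-x)(u_xx - 2u_x + u), y_tt = exp(-x)u_tt; substituting and dividing by exp(-x), the lower-order terms cancel: u_tt = 4u_xx (standard wave equation).
Data for u: u(x,0) = exp(x)y(x,0) = 2sin(2x) + sin(4x); u_t(x,0) = exp(x)y_t(x,0) = 0. The boundary conditions carry over: u(0,t) = u(π,t) = 0.
Separating variables: u = Σ [A_n cos(ω_n t) + B_n sin(ω_n t)] sin(nx), ω_n = 2n. From ICs: A_2=2, A_4=1.
So u(x,t) = 2sin(2x)cos(4t) + sin(4x)cos(8t), and y(x,t) = exp(-x)u(x,t).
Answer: y(x, t) = 2exp(-x)sin(2x)cos(4t) + exp(-x)sin(4x)cos(8t)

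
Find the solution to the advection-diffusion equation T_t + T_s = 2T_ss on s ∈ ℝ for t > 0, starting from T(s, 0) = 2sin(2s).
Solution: Moving frame: η = s - t, σ = t, T = u(η,σ), so T_t = u_σ - u_η and T_ss = u_ηη.
Hence T_t + T_s = u_σ and the PDE becomes the heat equation u_σ = 2u_ηη on η ∈ ℝ.
Initial data: u(η,0) = T(η,0) = 2sin(2η). Each mode sin(nη) decays as exp(-2n²σ) on ℝ, so u(η,σ) = Σ c_n exp(-2n²σ) sin(nη) with c_2=2: u(η,σ) = 2exp(-8σ)sin(2η).
Substituting back: T(s,t) = u(s - t, t).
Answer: T(s, t) = 2exp(-8t)sin(2s - 2t)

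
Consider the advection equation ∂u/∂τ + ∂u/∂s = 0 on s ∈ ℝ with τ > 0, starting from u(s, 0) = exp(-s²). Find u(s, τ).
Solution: By characteristics (ds/dτ = 1), u(s,τ) = f(s - τ) with f = u(·, 0).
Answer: u(s, τ) = exp(-(s - τ)²)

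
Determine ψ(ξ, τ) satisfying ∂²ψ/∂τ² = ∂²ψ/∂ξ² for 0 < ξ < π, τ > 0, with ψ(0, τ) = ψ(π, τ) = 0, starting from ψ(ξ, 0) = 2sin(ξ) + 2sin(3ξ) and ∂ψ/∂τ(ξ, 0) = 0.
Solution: Using separation of variables ψ = X(ξ)T(τ):
Eigenfunctions: sin(nξ), n = 1, 2, 3, ...
General solution: ψ(ξ, τ) = Σ [A_n cos(n τ) + B_n sin(n τ)] sin(nξ)
From ψ(ξ,0) = 2sin(ξ) + 2sin(3ξ): A_1=2, A_3=2. From ψ_τ(ξ,0) = 0: all B_n = 0.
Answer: ψ(ξ, τ) = 2sin(ξ)cos(τ) + 2sin(3ξ)cos(3τ)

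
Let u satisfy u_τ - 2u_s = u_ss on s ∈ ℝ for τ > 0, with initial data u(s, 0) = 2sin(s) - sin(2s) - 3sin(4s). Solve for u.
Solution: Change to a moving frame: let η = s + 2τ, σ = τ and write u(s,τ) = w(η,σ).
By the chain rule u_τ = w_σ + 2w_η, u_s = w_η, u_ss = w_ηη.
Then u_τ - 2u_s = w_σ: the advection term cancels and the PDE becomes the heat equation w_σ = w_ηη on η ∈ ℝ.
Initial data: w(η,0) = u(η,0) = 2sin(η) - sin(2η) - 3sin(4η).
On η ∈ ℝ each mode satisfies (sin(nη))″ = -n² sin(nη), so exp(-n²σ) sin(nη) solves the heat equation; by superposition w(η,σ) = Σ c_n exp(-n²σ) sin(nη).
Reading off the coefficients: c_1=2, c_2=-1, c_4=-3, so w(η,σ) = 2exp(-σ)sin(η) - exp(-4σ)sin(2η) - 3exp(-16σ)sin(4η).
Substituting back η = s + 2τ, σ = τ: u(s,τ) = w(s + 2τ, τ).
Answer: u(s, τ) = 2exp(-τ)sin(s + 2τ) - exp(-4τ)sin(2s + 4τ) - 3exp(-16τ)sin(4s + 8τ)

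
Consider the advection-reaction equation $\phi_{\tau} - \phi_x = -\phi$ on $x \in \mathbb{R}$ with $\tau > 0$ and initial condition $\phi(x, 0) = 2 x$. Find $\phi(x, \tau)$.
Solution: Substitute $\phi = e^{-\tau}u$.
Then $\phi_{\tau} = e^{-\tau}(u_{\tau} - u)$, $\phi_x = e^{-\tau}u_x$; substituting and dividing by $e^{-\tau}$, the lower-order terms cancel: $u_{\tau} - u_x = 0$ (standard advection equation).
Data for $u$: $u(x,0) = \phi(x,0) = 2 x$.
By characteristics ($dx/d\tau = -1$), $u(x,\tau) = f(x + \tau)$ with $f = u( \cdot , 0)$.
So $u(x,\tau) = 2 x + 2 \tau$, and $\phi(x,\tau) = e^{-\tau}u(x,\tau)$.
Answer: $\phi(x, \tau) = 2 \tau e^{-\tau} + 2 x e^{-\tau}$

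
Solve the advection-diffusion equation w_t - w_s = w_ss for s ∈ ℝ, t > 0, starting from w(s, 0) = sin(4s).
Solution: Moving frame: η = s + t, σ = t, w = u(η,σ), so w_t = u_σ + u_η and w_ss = u_ηη.
Hence w_t - w_s = u_σ and the PDE becomes the heat equation u_σ = u_ηη on η ∈ ℝ.
Initial data: u(η,0) = w(η,0) = sin(4η). Each mode sin(nη) decays as exp(-n²σ) on ℝ, so u(η,σ) = Σ c_n exp(-n²σ) sin(nη) with c_4=1: u(η,σ) = exp(-16σ)sin(4η).
Substituting back: w(s,t) = u(s + t, t).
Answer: w(s, t) = exp(-16t)sin(4s + 4t)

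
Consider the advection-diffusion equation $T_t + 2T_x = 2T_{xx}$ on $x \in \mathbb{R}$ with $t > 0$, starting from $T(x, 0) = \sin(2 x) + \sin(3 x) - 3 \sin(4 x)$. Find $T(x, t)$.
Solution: Moving frame: $\eta = x - 2t$, $\sigma = t$, $T = u(\eta,\sigma)$, so $T_t = u_{\sigma} - 2u_{\eta}$ and $T_{xx} = u_{\eta\eta}$.
Hence $T_t + 2T_x = u_{\sigma}$ and the PDE becomes the heat equation $u_{\sigma} = 2u_{\eta\eta}$ on $\eta \in \mathbb{R}$.
Initial data: $u(\eta,0) = T(\eta,0) = \sin(2 \eta) + \sin(3 \eta) - 3 \sin(4 \eta)$. Each mode $\sin(n\eta)$ decays as $e^{-2n^2\sigma}$ on $\mathbb{R}$, so $u(\eta,\sigma) = \sum c_n e^{-2n^2\sigma} \sin(n\eta)$ with $c_2=1, c_3=1, c_4=-3$: $u(\eta,\sigma) = e^{-8 \sigma} \sin(2 \eta) + e^{-18 \sigma} \sin(3 \eta) - 3 e^{-32 \sigma} \sin(4 \eta)$.
Substituting back: $T(x,t) = u(x - 2t, t)$.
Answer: $T(x, t) = - e^{-8 t} \sin(4 t - 2 x) -  e^{-18 t} \sin(6 t - 3 x) + 3 e^{-32 t} \sin(8 t - 4 x)$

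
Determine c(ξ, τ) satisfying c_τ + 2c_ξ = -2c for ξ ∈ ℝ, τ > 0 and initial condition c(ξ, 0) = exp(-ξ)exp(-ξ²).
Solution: Substitute c = exp(-ξ)u.
Then c_ξ = exp(-ξ)(u_ξ - u), c_τ = exp(-ξ)u_τ; substituting and dividing by exp(-ξ), the lower-order terms cancel: u_τ + 2u_ξ = 0 (standard advection equation).
Data for u: u(ξ,0) = exp(ξ)c(ξ,0) = exp(-ξ²).
By characteristics (dξ/dτ = 2), u(ξ,τ) = f(ξ - 2τ) with f = u(·, 0).
So u(ξ,τ) = exp(-(ξ - 2τ)²), and c(ξ,τ) = exp(-ξ)u(ξ,τ).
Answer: c(ξ, τ) = exp(-ξ)exp(-(ξ - 2τ)²)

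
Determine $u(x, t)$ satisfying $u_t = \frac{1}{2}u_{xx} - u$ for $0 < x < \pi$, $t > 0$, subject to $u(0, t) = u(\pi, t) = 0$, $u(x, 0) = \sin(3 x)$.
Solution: Substitute $u = e^{-t}w$, i.e. $w = e^{t}u$.
By the product rule, $u_t = e^{-t}(w_t - w)$, $u_{xx} = e^{-t}w_{xx}$.
Substituting into the PDE and dividing by $e^{-t}$: $w_t - w = \frac{1}{2}w_{xx} - w$.
The lower-order terms cancel, leaving the standard heat equation $w_t = \frac{1}{2}w_{xx}$.
Initial data for $w$: $w(x,0) = u(x,0) = \sin(3 x)$. The boundary conditions carry over: $w(0,t) = w(\pi,t) = 0$.
Solve for $w$:
  Using separation of variables $w = X(x)T(t)$:
  Eigenfunctions: $\sin(nx)$, $n = 1, 2, 3, \ldots$
  General solution: $w(x, t) = \sum c_n \sin(nx) e^{-n^2 t/2}$
  Matching $w(x,0) = \sin(3 x)$ term by term: $c_3=1$.
Hence $w(x,t) = e^{-9 t/2} \sin(3 x)$.
Transform back: $u(x,t) = e^{-t}w(x,t)$.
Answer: $u(x, t) = e^{-11 t/2} \sin(3 x)$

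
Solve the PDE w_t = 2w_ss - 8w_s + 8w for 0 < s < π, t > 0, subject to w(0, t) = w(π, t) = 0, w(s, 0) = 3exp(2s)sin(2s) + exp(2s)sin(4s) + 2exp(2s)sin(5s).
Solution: Substitute w = exp(2s)u, i.e. u = exp(-2s)w.
By the product rule, w_s = exp(2s)(u_s + 2u), w_ss = exp(2s)(u_ss + 4u_s + 4u), w_t = exp(2s)u_t.
Substituting into the PDE and dividing by exp(2s): u_t = 2(u_ss + 4u_s + 4u) - 8(u_s + 2u) + 8u.
The lower-order terms cancel, leaving the standard heat equation u_t = 2u_ss.
Initial data for u: u(s,0) = exp(-2s)w(s,0) = 3sin(2s) + sin(4s) + 2sin(5s). The boundary conditions carry over: u(0,t) = u(π,t) = 0.
Solve for u:
  Using separation of variables u = X(s)T(t):
  Eigenfunctions: sin(ns), n = 1, 2, 3, ...
  General solution: u(s, t) = Σ c_n sin(ns) exp(-2n² t)
  Matching u(s,0) = 3sin(2s) + sin(4s) + 2sin(5s) term by term: c_2=3, c_4=1, c_5=2.
Hence u(s,t) = 3exp(-8t)sin(2s) + exp(-32t)sin(4s) + 2exp(-50t)sin(5s).
Transform back: w(s,t) = exp(2s)u(s,t).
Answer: w(s, t) = 3exp(2s)exp(-8t)sin(2s) + exp(2s)exp(-32t)sin(4s) + 2exp(2s)exp(-50t)sin(5s)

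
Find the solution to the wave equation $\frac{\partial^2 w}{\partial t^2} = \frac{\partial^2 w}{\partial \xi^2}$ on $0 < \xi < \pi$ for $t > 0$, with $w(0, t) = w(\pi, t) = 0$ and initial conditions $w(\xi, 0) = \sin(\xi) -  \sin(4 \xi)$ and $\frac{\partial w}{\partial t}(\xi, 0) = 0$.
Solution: Separating variables: $w = \sum [A_n \cos(\omega_n t) + B_n \sin(\omega_n t)] \sin(n\xi)$, $\omega_n = n$. From ICs: $A_1=1, A_4=-1$.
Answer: $w(\xi, t) = \sin(\xi) \cos(t) -  \sin(4 \xi) \cos(4 t)$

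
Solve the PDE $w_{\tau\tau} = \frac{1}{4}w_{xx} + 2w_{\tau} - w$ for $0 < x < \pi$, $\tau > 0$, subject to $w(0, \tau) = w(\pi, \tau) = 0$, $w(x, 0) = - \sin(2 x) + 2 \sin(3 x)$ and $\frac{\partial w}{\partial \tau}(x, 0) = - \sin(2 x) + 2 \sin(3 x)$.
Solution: Substitute $w = e^{\tau}u$.
Then $w_{\tau} = e^{\tau}(u_{\tau} + u)$, $w_{\tau\tau} = e^{\tau}(u_{\tau\tau} + 2u_{\tau} + u)$, $w_{xx} = e^{\tau}u_{xx}$; substituting and dividing by $e^{\tau}$, the lower-order terms cancel: $u_{\tau\tau} = \frac{1}{4}u_{xx}$ (standard wave equation).
Data for $u$: $u(x,0) = w(x,0) = - \sin(2 x) + 2 \sin(3 x)$; $u_{\tau}(x,0) = w_{\tau}(x,0) - w(x,0) = 0$. The boundary conditions carry over: $u(0,\tau) = u(\pi,\tau) = 0$.
Separating variables: $u = \sum [A_n \cos(\omega_n \tau) + B_n \sin(\omega_n \tau)] \sin(nx)$, $\omega_n = n/2$. From ICs: $A_2=-1, A_3=2$.
So $u(x,\tau) = - \sin(2 x) \cos(\tau) + 2 \sin(3 x) \cos(3 \tau/2)$, and $w(x,\tau) = e^{\tau}u(x,\tau)$.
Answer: $w(x, \tau) = - e^{\tau} \sin(2 x) \cos(\tau) + 2 e^{\tau} \sin(3 x) \cos(3 \tau/2)$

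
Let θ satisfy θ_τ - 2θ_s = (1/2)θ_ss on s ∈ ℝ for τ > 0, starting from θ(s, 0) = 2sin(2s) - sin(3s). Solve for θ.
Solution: Moving frame: η = s + 2τ, σ = τ, θ = u(η,σ), so θ_τ = u_σ + 2u_η and θ_ss = u_ηη.
Hence θ_τ - 2θ_s = u_σ and the PDE becomes the heat equation u_σ = (1/2)u_ηη on η ∈ ℝ.
Initial data: u(η,0) = θ(η,0) = 2sin(2η) - sin(3η). Each mode sin(nη) decays as exp(-n²σ/2) on ℝ, so u(η,σ) = Σ c_n exp(-n²σ/2) sin(nη) with c_2=2, c_3=-1: u(η,σ) = 2exp(-2σ)sin(2η) - exp(-9σ/2)sin(3η).
Substituting back: θ(s,τ) = u(s + 2τ, τ).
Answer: θ(s, τ) = 2exp(-2τ)sin(2s + 4τ) - exp(-9τ/2)sin(3s + 6τ)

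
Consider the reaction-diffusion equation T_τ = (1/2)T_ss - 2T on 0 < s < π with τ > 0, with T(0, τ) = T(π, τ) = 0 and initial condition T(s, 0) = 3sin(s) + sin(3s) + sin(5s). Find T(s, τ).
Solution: Substitute T = exp(-2τ)u, i.e. u = exp(2τ)T.
By the product rule, T_τ = exp(-2τ)(u_τ - 2u), T_ss = exp(-2τ)u_ss.
Substituting into the PDE and dividing by exp(-2τ): u_τ - 2u = (1/2)u_ss - 2u.
The lower-order terms cancel, leaving the standard heat equation u_τ = (1/2)u_ss.
Initial data for u: u(s,0) = T(s,0) = 3sin(s) + sin(3s) + sin(5s). The boundary conditions carry over: u(0,τ) = u(π,τ) = 0.
Solve for u:
  Using separation of variables u = X(s)G(τ):
  Eigenfunctions: sin(ns), n = 1, 2, 3, ...
  General solution: u(s, τ) = Σ c_n sin(ns) exp(-n² τ/2)
  Matching u(s,0) = 3sin(s) + sin(3s) + sin(5s) term by term: c_1=3, c_3=1, c_5=1.
Hence u(s,τ) = 3exp(-τ/2)sin(s) + exp(-9τ/2)sin(3s) + exp(-25τ/2)sin(5s).
Transform back: T(s,τ) = exp(-2τ)u(s,τ).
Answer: T(s, τ) = 3exp(-5τ/2)sin(s) + exp(-13τ/2)sin(3s) + exp(-29τ/2)sin(5s)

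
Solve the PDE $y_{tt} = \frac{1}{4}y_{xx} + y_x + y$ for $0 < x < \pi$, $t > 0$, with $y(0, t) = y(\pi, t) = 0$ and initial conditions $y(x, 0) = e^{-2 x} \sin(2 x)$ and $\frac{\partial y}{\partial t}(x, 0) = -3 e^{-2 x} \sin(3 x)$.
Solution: Substitute $y = e^{-2x}u$.
Then $y_x = e^{-2x}(u_x - 2u)$, $y_{xx} = e^{-2x}(u_{xx} - 4u_x + 4u)$, $y_{tt} = e^{-2x}u_{tt}$; substituting and dividing by $e^{-2x}$, the lower-order terms cancel: $u_{tt} = \frac{1}{4}u_{xx}$ (standard wave equation).
Data for $u$: $u(x,0) = e^{2x}y(x,0) = \sin(2 x)$; $u_t(x,0) = e^{2x}y_t(x,0) = -3 \sin(3 x)$. The boundary conditions carry over: $u(0,t) = u(\pi,t) = 0$.
Separating variables: $u = \sum [A_n \cos(\omega_n t) + B_n \sin(\omega_n t)] \sin(nx)$, $\omega_n = n/2$. From ICs ($B_n$ = velocity coefficient / $\omega_n$): $A_2=1, B_3=-2$.
So $u(x,t) = -2 \sin(3 t/2) \sin(3 x) + \sin(2 x) \cos(t)$, and $y(x,t) = e^{-2x}u(x,t)$.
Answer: $y(x, t) = -2 e^{-2 x} \sin(3 t/2) \sin(3 x) + e^{-2 x} \sin(2 x) \cos(t)$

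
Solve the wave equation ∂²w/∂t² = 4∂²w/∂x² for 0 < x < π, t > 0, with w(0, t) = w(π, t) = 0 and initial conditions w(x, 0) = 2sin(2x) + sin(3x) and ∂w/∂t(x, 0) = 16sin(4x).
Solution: Using separation of variables w = X(x)T(t):
Eigenfunctions: sin(nx), n = 1, 2, 3, ...
General solution: w(x, t) = Σ [A_n cos(2n t) + B_n sin(2n t)] sin(nx)
From w(x,0) = 2sin(2x) + sin(3x): A_2=2, A_3=1. From w_t(x,0) = 16sin(4x), using w_t(x,0) = Σ ω_n B_n sin(nx) with ω_n = 2n: B_4 = 16/8 = 2.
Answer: w(x, t) = 2sin(8t)sin(4x) + 2sin(2x)cos(4t) + sin(3x)cos(6t)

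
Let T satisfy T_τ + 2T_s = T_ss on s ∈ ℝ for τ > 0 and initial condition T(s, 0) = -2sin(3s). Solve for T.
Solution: Moving frame: η = s - 2τ, σ = τ, T = u(η,σ), so T_τ = u_σ - 2u_η and T_ss = u_ηη.
Hence T_τ + 2T_s = u_σ and the PDE becomes the heat equation u_σ = u_ηη on η ∈ ℝ.
Initial data: u(η,0) = T(η,0) = -2sin(3η). Each mode sin(nη) decays as exp(-n²σ) on ℝ, so u(η,σ) = Σ c_n exp(-n²σ) sin(nη) with c_3=-2: u(η,σ) = -2exp(-9σ)sin(3η).
Substituting back: T(s,τ) = u(s - 2τ, τ).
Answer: T(s, τ) = -2exp(-9τ)sin(3s - 6τ)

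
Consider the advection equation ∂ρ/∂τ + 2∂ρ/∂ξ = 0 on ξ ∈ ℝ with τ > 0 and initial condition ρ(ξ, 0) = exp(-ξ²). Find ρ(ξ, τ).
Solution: By method of characteristics (waves move right with speed 2):
Along characteristics ξ - 2τ = const, ρ is constant, so ρ(ξ,τ) = f(ξ - 2τ) with f = ρ(·, 0).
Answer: ρ(ξ, τ) = exp(-(ξ - 2τ)²)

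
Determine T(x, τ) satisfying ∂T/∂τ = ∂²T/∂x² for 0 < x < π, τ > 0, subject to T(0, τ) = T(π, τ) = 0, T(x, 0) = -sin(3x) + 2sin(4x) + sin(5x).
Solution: Separating variables: T = Σ c_n exp(-n²τ) sin(nx). From T(x,0) = -sin(3x) + 2sin(4x) + sin(5x): c_3=-1, c_4=2, c_5=1.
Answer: T(x, τ) = -exp(-9τ)sin(3x) + 2exp(-16τ)sin(4x) + exp(-25τ)sin(5x)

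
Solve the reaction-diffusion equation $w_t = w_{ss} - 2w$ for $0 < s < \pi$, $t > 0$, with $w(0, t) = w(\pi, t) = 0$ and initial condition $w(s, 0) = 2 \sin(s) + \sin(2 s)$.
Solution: Substitute $w = e^{-2t}u$, i.e. $u = e^{2t}w$.
By the product rule, $w_t = e^{-2t}(u_t - 2u)$, $w_{ss} = e^{-2t}u_{ss}$.
Substituting into the PDE and dividing by $e^{-2t}$: $u_t - 2u = u_{ss} - 2u$.
The lower-order terms cancel, leaving the standard heat equation $u_t = u_{ss}$.
Initial data for $u$: $u(s,0) = w(s,0) = 2 \sin(s) + \sin(2 s)$. The boundary conditions carry over: $u(0,t) = u(\pi,t) = 0$.
Solve for $u$:
  Using separation of variables $u = X(s)T(t)$:
  Eigenfunctions: $\sin(ns)$, $n = 1, 2, 3, \ldots$
  General solution: $u(s, t) = \sum c_n \sin(ns) e^{-n^2 t}$
  Matching $u(s,0) = 2 \sin(s) + \sin(2 s)$ term by term: $c_1=2, c_2=1$.
Hence $u(s,t) = 2 e^{-t} \sin(s) + e^{-4 t} \sin(2 s)$.
Transform back: $w(s,t) = e^{-2t}u(s,t)$.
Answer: $w(s, t) = 2 e^{-3 t} \sin(s) + e^{-6 t} \sin(2 s)$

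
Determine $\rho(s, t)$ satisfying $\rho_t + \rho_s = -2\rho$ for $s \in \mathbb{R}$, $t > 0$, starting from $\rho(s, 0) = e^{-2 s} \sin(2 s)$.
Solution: Substitute $\rho = e^{-2s}u$, i.e. $u = e^{2s}\rho$.
By the product rule, $\rho_s = e^{-2s}(u_s - 2u)$, $\rho_t = e^{-2s}u_t$.
Substituting into the PDE and dividing by $e^{-2s}$: $u_t + (u_s - 2u) = -2u$.
The lower-order terms cancel, leaving the standard advection equation $u_t + u_s = 0$.
Initial data for $u$: $u(s,0) = e^{2s}\rho(s,0) = \sin(2 s)$.
Solve for $u$:
  By method of characteristics (waves move right with speed 1):
  Along characteristics $s - t =$ const, $u$ is constant, so $u(s,t) = f(s - t)$ with $f = u( \cdot , 0)$.
Hence $u(s,t) = \sin(2 s - 2 t)$.
Transform back: $\rho(s,t) = e^{-2s}u(s,t)$.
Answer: $\rho(s, t) = e^{-2 s} \sin(2 s - 2 t)$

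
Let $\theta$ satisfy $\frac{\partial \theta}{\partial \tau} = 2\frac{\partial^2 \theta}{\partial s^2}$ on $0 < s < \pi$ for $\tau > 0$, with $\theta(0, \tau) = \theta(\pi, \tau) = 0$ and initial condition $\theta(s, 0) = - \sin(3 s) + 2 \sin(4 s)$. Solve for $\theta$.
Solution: Using separation of variables $\theta = X(s)G(\tau)$:
Eigenfunctions: $\sin(ns)$, $n = 1, 2, 3, \ldots$
General solution: $\theta(s, \tau) = \sum c_n \sin(ns) e^{-2n^2 \tau}$
Matching $\theta(s,0) = - \sin(3 s) + 2 \sin(4 s)$ term by term: $c_3=-1, c_4=2$.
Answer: $\theta(s, \tau) = - e^{-18 \tau} \sin(3 s) + 2 e^{-32 \tau} \sin(4 s)$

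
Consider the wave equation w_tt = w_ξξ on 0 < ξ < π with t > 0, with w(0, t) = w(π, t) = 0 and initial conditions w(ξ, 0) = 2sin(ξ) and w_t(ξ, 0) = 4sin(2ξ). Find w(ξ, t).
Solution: Using separation of variables w = X(ξ)T(t):
Eigenfunctions: sin(nξ), n = 1, 2, 3, ...
General solution: w(ξ, t) = Σ [A_n cos(n t) + B_n sin(n t)] sin(nξ)
From w(ξ,0) = 2sin(ξ): A_1=2. From w_t(ξ,0) = 4sin(2ξ), using w_t(ξ,0) = Σ ω_n B_n sin(nξ) with ω_n = n: B_2 = 4/2 = 2.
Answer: w(ξ, t) = 2sin(2t)sin(2ξ) + 2sin(ξ)cos(t)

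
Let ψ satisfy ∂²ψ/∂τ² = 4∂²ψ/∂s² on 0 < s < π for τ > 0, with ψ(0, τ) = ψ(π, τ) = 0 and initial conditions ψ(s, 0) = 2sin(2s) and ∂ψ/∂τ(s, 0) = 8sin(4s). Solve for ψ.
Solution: Separating variables: ψ = Σ [A_n cos(ω_n τ) + B_n sin(ω_n τ)] sin(ns), ω_n = 2n. From ICs (B_n = velocity coefficient / ω_n): A_2=2, B_4=1.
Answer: ψ(s, τ) = 2sin(2s)cos(4τ) + sin(4s)sin(8τ)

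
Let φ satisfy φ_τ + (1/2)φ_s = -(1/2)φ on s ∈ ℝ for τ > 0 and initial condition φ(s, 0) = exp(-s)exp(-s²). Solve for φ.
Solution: Substitute φ = exp(-s)u.
Then φ_s = exp(-s)(u_s - u), φ_τ = exp(-s)u_τ; substituting and dividing by exp(-s), the lower-order terms cancel: u_τ + (1/2)u_s = 0 (standard advection equation).
Data for u: u(s,0) = exp(s)φ(s,0) = exp(-s²).
By characteristics (ds/dτ = 1/2), u(s,τ) = f(s - (1/2)τ) with f = u(·, 0).
So u(s,τ) = exp(-(s - τ/2)²), and φ(s,τ) = exp(-s)u(s,τ).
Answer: φ(s, τ) = exp(-s)exp(-(s - τ/2)²)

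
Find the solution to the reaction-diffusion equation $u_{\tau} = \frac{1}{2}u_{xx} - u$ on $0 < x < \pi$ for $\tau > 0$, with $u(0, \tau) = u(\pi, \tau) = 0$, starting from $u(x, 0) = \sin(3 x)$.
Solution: Substitute $u = e^{-\tau}w$.
Then $u_{\tau} = e^{-\tau}(w_{\tau} - w)$, $u_{xx} = e^{-\tau}w_{xx}$; substituting and dividing by $e^{-\tau}$, the lower-order terms cancel: $w_{\tau} = \frac{1}{2}w_{xx}$ (standard heat equation).
Data for $w$: $w(x,0) = u(x,0) = \sin(3 x)$. The boundary conditions carry over: $w(0,\tau) = w(\pi,\tau) = 0$.
Separating variables: $w = \sum c_n e^{-n^2\tau/2} \sin(nx)$. From $w(x,0) = \sin(3 x)$: $c_3=1$.
So $w(x,\tau) = e^{-9 \tau/2} \sin(3 x)$, and $u(x,\tau) = e^{-\tau}w(x,\tau)$.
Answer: $u(x, \tau) = e^{-11 \tau/2} \sin(3 x)$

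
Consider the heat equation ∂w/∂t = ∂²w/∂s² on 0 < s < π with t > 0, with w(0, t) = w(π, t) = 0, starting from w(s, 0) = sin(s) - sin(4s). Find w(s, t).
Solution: Separating variables: w = Σ c_n exp(-n²t) sin(ns). From w(s,0) = sin(s) - sin(4s): c_1=1, c_4=-1.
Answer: w(s, t) = exp(-t)sin(s) - exp(-16t)sin(4s)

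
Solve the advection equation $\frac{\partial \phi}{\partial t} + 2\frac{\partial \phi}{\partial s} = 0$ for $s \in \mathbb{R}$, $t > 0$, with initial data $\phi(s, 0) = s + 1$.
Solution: By method of characteristics (waves move right with speed 2):
Along characteristics $s - 2t =$ const, $\phi$ is constant, so $\phi(s,t) = f(s - 2t)$ with $f = \phi( \cdot , 0)$.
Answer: $\phi(s, t) = s - 2 t + 1$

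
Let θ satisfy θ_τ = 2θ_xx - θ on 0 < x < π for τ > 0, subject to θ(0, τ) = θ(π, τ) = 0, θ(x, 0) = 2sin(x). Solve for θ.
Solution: Substitute θ = exp(-τ)u.
Then θ_τ = exp(-τ)(u_τ - u), θ_xx = exp(-τ)u_xx; substituting and dividing by exp(-τ), the lower-order terms cancel: u_τ = 2u_xx (standard heat equation).
Data for u: u(x,0) = θ(x,0) = 2sin(x). The boundary conditions carry over: u(0,τ) = u(π,τ) = 0.
Separating variables: u = Σ c_n exp(-2n²τ) sin(nx). From u(x,0) = 2sin(x): c_1=2.
So u(x,τ) = 2exp(-2τ)sin(x), and θ(x,τ) = exp(-τ)u(x,τ).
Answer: θ(x, τ) = 2exp(-3τ)sin(x)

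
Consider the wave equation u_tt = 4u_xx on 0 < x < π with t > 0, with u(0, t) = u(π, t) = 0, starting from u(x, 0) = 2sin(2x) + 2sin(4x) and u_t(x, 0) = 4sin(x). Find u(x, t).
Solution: Using separation of variables u = X(x)T(t):
Eigenfunctions: sin(nx), n = 1, 2, 3, ...
General solution: u(x, t) = Σ [A_n cos(2n t) + B_n sin(2n t)] sin(nx)
From u(x,0) = 2sin(2x) + 2sin(4x): A_2=2, A_4=2. From u_t(x,0) = 4sin(x), using u_t(x,0) = Σ ω_n B_n sin(nx) with ω_n = 2n: B_1 = 4/2 = 2.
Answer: u(x, t) = 2sin(2t)sin(x) + 2sin(2x)cos(4t) + 2sin(4x)cos(8t)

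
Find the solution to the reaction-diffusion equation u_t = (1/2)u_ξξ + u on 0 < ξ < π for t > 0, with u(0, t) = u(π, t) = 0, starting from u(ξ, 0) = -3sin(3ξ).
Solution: Substitute u = exp(t)w.
Then u_t = exp(t)(w_t + w), u_ξξ = exp(t)w_ξξ; substituting and dividing by exp(t), the lower-order terms cancel: w_t = (1/2)w_ξξ (standard heat equation).
Data for w: w(ξ,0) = u(ξ,0) = -3sin(3ξ). The boundary conditions carry over: w(0,t) = w(π,t) = 0.
Separating variables: w = Σ c_n exp(-n²t/2) sin(nξ). From w(ξ,0) = -3sin(3ξ): c_3=-3.
So w(ξ,t) = -3exp(-9t/2)sin(3ξ), and u(ξ,t) = exp(t)w(ξ,t).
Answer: u(ξ, t) = -3exp(-7t/2)sin(3ξ)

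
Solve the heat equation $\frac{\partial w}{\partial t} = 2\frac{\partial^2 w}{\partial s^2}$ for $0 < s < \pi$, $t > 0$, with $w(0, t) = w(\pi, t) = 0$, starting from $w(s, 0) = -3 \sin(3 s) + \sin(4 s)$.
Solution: Using separation of variables $w = X(s)T(t)$:
Eigenfunctions: $\sin(ns)$, $n = 1, 2, 3, \ldots$
General solution: $w(s, t) = \sum c_n \sin(ns) e^{-2n^2 t}$
Matching $w(s,0) = -3 \sin(3 s) + \sin(4 s)$ term by term: $c_3=-3, c_4=1$.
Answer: $w(s, t) = -3 e^{-18 t} \sin(3 s) + e^{-32 t} \sin(4 s)$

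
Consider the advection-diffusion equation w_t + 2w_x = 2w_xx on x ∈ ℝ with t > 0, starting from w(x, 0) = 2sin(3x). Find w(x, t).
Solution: Change to a moving frame: let η = x - 2t, σ = t and write w(x,t) = u(η,σ).
By the chain rule w_t = u_σ - 2u_η, w_x = u_η, w_xx = u_ηη.
Then w_t + 2w_x = u_σ: the advection term cancels and the PDE becomes the heat equation u_σ = 2u_ηη on η ∈ ℝ.
Initial data: u(η,0) = w(η,0) = 2sin(3η).
On η ∈ ℝ each mode satisfies (sin(nη))″ = -n² sin(nη), so exp(-2n²σ) sin(nη) solves the heat equation; by superposition u(η,σ) = Σ c_n exp(-2n²σ) sin(nη).
Reading off the coefficients: c_3=2, so u(η,σ) = 2exp(-18σ)sin(3η).
Substituting back η = x - 2t, σ = t: w(x,t) = u(x - 2t, t).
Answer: w(x, t) = -2exp(-18t)sin(6t - 3x)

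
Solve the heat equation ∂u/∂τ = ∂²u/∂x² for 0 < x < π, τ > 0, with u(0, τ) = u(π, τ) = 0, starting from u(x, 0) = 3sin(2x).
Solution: Separating variables: u = Σ c_n exp(-n²τ) sin(nx). From u(x,0) = 3sin(2x): c_2=3.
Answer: u(x, τ) = 3exp(-4τ)sin(2x)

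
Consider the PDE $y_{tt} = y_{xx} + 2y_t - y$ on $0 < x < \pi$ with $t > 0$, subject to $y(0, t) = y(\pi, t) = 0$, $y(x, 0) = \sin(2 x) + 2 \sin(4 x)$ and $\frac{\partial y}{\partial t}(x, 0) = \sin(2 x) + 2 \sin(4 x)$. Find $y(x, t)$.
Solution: Substitute $y = e^{t}u$.
Then $y_t = e^{t}(u_t + u)$, $y_{tt} = e^{t}(u_{tt} + 2u_t + u)$, $y_{xx} = e^{t}u_{xx}$; substituting and dividing by $e^{t}$, the lower-order terms cancel: $u_{tt} = u_{xx}$ (standard wave equation).
Data for $u$: $u(x,0) = y(x,0) = \sin(2 x) + 2 \sin(4 x)$; $u_t(x,0) = y_t(x,0) - y(x,0) = 0$. The boundary conditions carry over: $u(0,t) = u(\pi,t) = 0$.
Separating variables: $u = \sum [A_n \cos(\omega_n t) + B_n \sin(\omega_n t)] \sin(nx)$, $\omega_n = n$. From ICs: $A_2=1, A_4=2$.
So $u(x,t) = \sin(2 x) \cos(2 t) + 2 \sin(4 x) \cos(4 t)$, and $y(x,t) = e^{t}u(x,t)$.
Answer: $y(x, t) = e^{t} \sin(2 x) \cos(2 t) + 2 e^{t} \sin(4 x) \cos(4 t)$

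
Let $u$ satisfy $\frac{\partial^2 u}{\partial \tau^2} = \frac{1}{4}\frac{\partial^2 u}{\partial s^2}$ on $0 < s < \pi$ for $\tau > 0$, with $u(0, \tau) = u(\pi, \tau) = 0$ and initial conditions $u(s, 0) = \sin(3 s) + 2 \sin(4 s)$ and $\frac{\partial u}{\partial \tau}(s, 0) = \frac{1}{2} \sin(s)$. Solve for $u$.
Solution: Separating variables: $u = \sum [A_n \cos(\omega_n \tau) + B_n \sin(\omega_n \tau)] \sin(ns)$, $\omega_n = n/2$. From ICs ($B_n$ = velocity coefficient / $\omega_n$): $A_3=1, A_4=2, B_1=1$.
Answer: $u(s, \tau) = \sin(\tau/2) \sin(s) + \sin(3 s) \cos(3 \tau/2) + 2 \sin(4 s) \cos(2 \tau)$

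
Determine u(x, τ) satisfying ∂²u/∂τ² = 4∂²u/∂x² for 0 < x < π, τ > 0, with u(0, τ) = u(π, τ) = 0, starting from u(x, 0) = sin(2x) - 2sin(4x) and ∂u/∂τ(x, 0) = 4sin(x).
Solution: Separating variables: u = Σ [A_n cos(ω_n τ) + B_n sin(ω_n τ)] sin(nx), ω_n = 2n. From ICs (B_n = velocity coefficient / ω_n): A_2=1, A_4=-2, B_1=2.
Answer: u(x, τ) = 2sin(x)sin(2τ) + sin(2x)cos(4τ) - 2sin(4x)cos(8τ)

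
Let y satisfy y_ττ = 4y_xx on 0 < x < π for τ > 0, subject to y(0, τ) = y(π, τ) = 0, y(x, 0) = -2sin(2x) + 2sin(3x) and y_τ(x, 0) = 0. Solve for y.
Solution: Using separation of variables y = X(x)T(τ):
Eigenfunctions: sin(nx), n = 1, 2, 3, ...
General solution: y(x, τ) = Σ [A_n cos(2n τ) + B_n sin(2n τ)] sin(nx)
From y(x,0) = -2sin(2x) + 2sin(3x): A_2=-2, A_3=2. From y_τ(x,0) = 0: all B_n = 0.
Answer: y(x, τ) = -2sin(2x)cos(4τ) + 2sin(3x)cos(6τ)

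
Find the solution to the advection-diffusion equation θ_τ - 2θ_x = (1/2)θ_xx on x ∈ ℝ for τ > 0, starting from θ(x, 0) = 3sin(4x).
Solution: Moving frame: η = x + 2τ, σ = τ, θ = u(η,σ), so θ_τ = u_σ + 2u_η and θ_xx = u_ηη.
Hence θ_τ - 2θ_x = u_σ and the PDE becomes the heat equation u_σ = (1/2)u_ηη on η ∈ ℝ.
Initial data: u(η,0) = θ(η,0) = 3sin(4η). Each mode sin(nη) decays as exp(-n²σ/2) on ℝ, so u(η,σ) = Σ c_n exp(-n²σ/2) sin(nη) with c_4=3: u(η,σ) = 3exp(-8σ)sin(4η).
Substituting back: θ(x,τ) = u(x + 2τ, τ).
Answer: θ(x, τ) = 3exp(-8τ)sin(4x + 8τ)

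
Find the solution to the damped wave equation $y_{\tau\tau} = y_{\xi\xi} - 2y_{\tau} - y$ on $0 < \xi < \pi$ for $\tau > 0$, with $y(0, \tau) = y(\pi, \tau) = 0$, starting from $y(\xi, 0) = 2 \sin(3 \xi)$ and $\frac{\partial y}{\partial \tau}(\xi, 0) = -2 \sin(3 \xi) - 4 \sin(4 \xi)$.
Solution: Substitute $y = e^{-\tau}u$, i.e. $u = e^{\tau}y$.
By the product rule, $y_{\tau} = e^{-\tau}(u_{\tau} - u)$, $y_{\tau\tau} = e^{-\tau}(u_{\tau\tau} - 2u_{\tau} + u)$, $y_{\xi\xi} = e^{-\tau}u_{\xi\xi}$.
Substituting into the PDE and dividing by $e^{-\tau}$: $u_{\tau\tau} - 2u_{\tau} + u = u_{\xi\xi} - 2(u_{\tau} - u) - u$.
The lower-order terms cancel, leaving the standard wave equation $u_{\tau\tau} = u_{\xi\xi}$.
Initial data for $u$: $u(\xi,0) = y(\xi,0) = 2 \sin(3 \xi)$; $u_{\tau}(\xi,0) = y_{\tau}(\xi,0) + y(\xi,0) = -4 \sin(4 \xi)$. The boundary conditions carry over: $u(0,\tau) = u(\pi,\tau) = 0$.
Solve for $u$:
  Using separation of variables $u = X(\xi)T(\tau)$:
  Eigenfunctions: $\sin(n\xi)$, $n = 1, 2, 3, \ldots$
  General solution: $u(\xi, \tau) = \sum [A_n \cos(n \tau) + B_n \sin(n \tau)] \sin(n\xi)$
  From $u(\xi,0) = 2 \sin(3 \xi)$: $A_3=2$. From $u_{\tau}(\xi,0) = -4 \sin(4 \xi)$, using $u_{\tau}(\xi,0) = \sum \omega_n B_n \sin(n\xi)$ with $\omega_n = n$: $B_4 = (-4)/4 = -1$.
Hence $u(\xi,\tau) = 2 \sin(3 \xi) \cos(3 \tau) - \sin(4 \xi) \sin(4 \tau)$.
Transform back: $y(\xi,\tau) = e^{-\tau}u(\xi,\tau)$.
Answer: $y(\xi, \tau) = - e^{-\tau} \sin(4 \tau) \sin(4 \xi) + 2 e^{-\tau} \sin(3 \xi) \cos(3 \tau)$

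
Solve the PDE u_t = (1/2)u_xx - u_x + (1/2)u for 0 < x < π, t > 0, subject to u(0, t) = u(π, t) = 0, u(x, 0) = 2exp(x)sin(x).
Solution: Substitute u = exp(x)w, i.e. w = exp(-x)u.
By the product rule, u_x = exp(x)(w_x + w), u_xx = exp(x)(w_xx + 2w_x + w), u_t = exp(x)w_t.
Substituting into the PDE and dividing by exp(x): w_t = (1/2)(w_xx + 2w_x + w) - (w_x + w) + (1/2)w.
The lower-order terms cancel, leaving the standard heat equation w_t = (1/2)w_xx.
Initial data for w: w(x,0) = exp(-x)u(x,0) = 2sin(x). The boundary conditions carry over: w(0,t) = w(π,t) = 0.
Solve for w:
  Using separation of variables w = X(x)T(t):
  Eigenfunctions: sin(nx), n = 1, 2, 3, ...
  General solution: w(x, t) = Σ c_n sin(nx) exp(-n² t/2)
  Matching w(x,0) = 2sin(x) term by term: c_1=2.
Hence w(x,t) = 2exp(-t/2)sin(x).
Transform back: u(x,t) = exp(x)w(x,t).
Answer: u(x, t) = 2exp(-t/2)exp(x)sin(x)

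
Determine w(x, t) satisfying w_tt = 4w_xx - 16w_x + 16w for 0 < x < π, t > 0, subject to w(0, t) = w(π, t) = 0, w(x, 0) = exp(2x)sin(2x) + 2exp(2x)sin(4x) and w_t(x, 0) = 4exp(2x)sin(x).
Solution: Substitute w = exp(2x)u.
Then w_x = exp(2x)(u_x + 2u), w_xx = exp(2x)(u_xx + 4u_x + 4u), w_tt = exp(2x)u_tt; substituting and dividing by exp(2x), the lower-order terms cancel: u_tt = 4u_xx (standard wave equation).
Data for u: u(x,0) = exp(-2x)w(x,0) = sin(2x) + 2sin(4x); u_t(x,0) = exp(-2x)w_t(x,0) = 4sin(x). The boundary conditions carry over: u(0,t) = u(π,t) = 0.
Separating variables: u = Σ [A_n cos(ω_n t) + B_n sin(ω_n t)] sin(nx), ω_n = 2n. From ICs (B_n = velocity coefficient / ω_n): A_2=1, A_4=2, B_1=2.
So u(x,t) = 2sin(2t)sin(x) + sin(2x)cos(4t) + 2sin(4x)cos(8t), and w(x,t) = exp(2x)u(x,t).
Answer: w(x, t) = 2exp(2x)sin(2t)sin(x) + exp(2x)sin(2x)cos(4t) + 2exp(2x)sin(4x)cos(8t)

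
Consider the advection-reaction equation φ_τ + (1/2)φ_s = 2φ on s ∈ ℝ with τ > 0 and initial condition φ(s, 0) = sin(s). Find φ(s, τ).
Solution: Substitute φ = exp(2τ)u.
Then φ_τ = exp(2τ)(u_τ + 2u), φ_s = exp(2τ)u_s; substituting and dividing by exp(2τ), the lower-order terms cancel: u_τ + (1/2)u_s = 0 (standard advection equation).
Data for u: u(s,0) = φ(s,0) = sin(s).
By characteristics (ds/dτ = 1/2), u(s,τ) = f(s - (1/2)τ) with f = u(·, 0).
So u(s,τ) = sin(s - τ/2), and φ(s,τ) = exp(2τ)u(s,τ).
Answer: φ(s, τ) = exp(2τ)sin(s - τ/2)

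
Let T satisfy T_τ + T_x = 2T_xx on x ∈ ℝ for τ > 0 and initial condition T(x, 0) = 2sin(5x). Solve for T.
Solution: Change to a moving frame: let η = x - τ, σ = τ and write T(x,τ) = u(η,σ).
By the chain rule T_τ = u_σ - u_η, T_x = u_η, T_xx = u_ηη.
Then T_τ + T_x = u_σ: the advection term cancels and the PDE becomes the heat equation u_σ = 2u_ηη on η ∈ ℝ.
Initial data: u(η,0) = T(η,0) = 2sin(5η).
On η ∈ ℝ each mode satisfies (sin(nη))″ = -n² sin(nη), so exp(-2n²σ) sin(nη) solves the heat equation; by superposition u(η,σ) = Σ c_n exp(-2n²σ) sin(nη).
Reading off the coefficients: c_5=2, so u(η,σ) = 2exp(-50σ)sin(5η).
Substituting back η = x - τ, σ = τ: T(x,τ) = u(x - τ, τ).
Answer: T(x, τ) = 2exp(-50τ)sin(5x - 5τ)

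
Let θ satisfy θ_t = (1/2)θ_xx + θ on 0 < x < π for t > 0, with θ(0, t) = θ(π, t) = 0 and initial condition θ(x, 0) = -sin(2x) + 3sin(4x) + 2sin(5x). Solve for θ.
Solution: Substitute θ = exp(t)u, i.e. u = exp(-t)θ.
By the product rule, θ_t = exp(t)(u_t + u), θ_xx = exp(t)u_xx.
Substituting into the PDE and dividing by exp(t): u_t + u = (1/2)u_xx + u.
The lower-order terms cancel, leaving the standard heat equation u_t = (1/2)u_xx.
Initial data for u: u(x,0) = θ(x,0) = -sin(2x) + 3sin(4x) + 2sin(5x). The boundary conditions carry over: u(0,t) = u(π,t) = 0.
Solve for u:
  Using separation of variables u = X(x)G(t):
  Eigenfunctions: sin(nx), n = 1, 2, 3, ...
  General solution: u(x, t) = Σ c_n sin(nx) exp(-n² t/2)
  Matching u(x,0) = -sin(2x) + 3sin(4x) + 2sin(5x) term by term: c_2=-1, c_4=3, c_5=2.
Hence u(x,t) = -exp(-2t)sin(2x) + 3exp(-8t)sin(4x) + 2exp(-25t/2)sin(5x).
Transform back: θ(x,t) = exp(t)u(x,t).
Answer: θ(x, t) = -exp(-t)sin(2x) + 3exp(-7t)sin(4x) + 2exp(-23t/2)sin(5x)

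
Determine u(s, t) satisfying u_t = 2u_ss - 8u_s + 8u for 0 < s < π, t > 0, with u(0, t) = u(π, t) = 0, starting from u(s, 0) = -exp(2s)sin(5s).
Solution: Substitute u = exp(2s)w, i.e. w = exp(-2s)u.
By the product rule, u_s = exp(2s)(w_s + 2w), u_ss = exp(2s)(w_ss + 4w_s + 4w), u_t = exp(2s)w_t.
Substituting into the PDE and dividing by exp(2s): w_t = 2(w_ss + 4w_s + 4w) - 8(w_s + 2w) + 8w.
The lower-order terms cancel, leaving the standard heat equation w_t = 2w_ss.
Initial data for w: w(s,0) = exp(-2s)u(s,0) = -sin(5s). The boundary conditions carry over: w(0,t) = w(π,t) = 0.
Solve for w:
  Using separation of variables w = X(s)T(t):
  Eigenfunctions: sin(ns), n = 1, 2, 3, ...
  General solution: w(s, t) = Σ c_n sin(ns) exp(-2n² t)
  Matching w(s,0) = -sin(5s) term by term: c_5=-1.
Hence w(s,t) = -exp(-50t)sin(5s).
Transform back: u(s,t) = exp(2s)w(s,t).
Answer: u(s, t) = -exp(2s)exp(-50t)sin(5s)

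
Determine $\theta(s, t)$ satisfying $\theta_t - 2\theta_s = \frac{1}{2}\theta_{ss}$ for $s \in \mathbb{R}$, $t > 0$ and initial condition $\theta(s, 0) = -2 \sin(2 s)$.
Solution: Moving frame: $\eta = s + 2t$, $\sigma = t$, $\theta = u(\eta,\sigma)$, so $\theta_t = u_{\sigma} + 2u_{\eta}$ and $\theta_{ss} = u_{\eta\eta}$.
Hence $\theta_t - 2\theta_s = u_{\sigma}$ and the PDE becomes the heat equation $u_{\sigma} = \frac{1}{2}u_{\eta\eta}$ on $\eta \in \mathbb{R}$.
Initial data: $u(\eta,0) = \theta(\eta,0) = -2 \sin(2 \eta)$. Each mode $\sin(n\eta)$ decays as $e^{-n^2\sigma/2}$ on $\mathbb{R}$, so $u(\eta,\sigma) = \sum c_n e^{-n^2\sigma/2} \sin(n\eta)$ with $c_2=-2$: $u(\eta,\sigma) = -2 e^{-2 \sigma} \sin(2 \eta)$.
Substituting back: $\theta(s,t) = u(s + 2t, t)$.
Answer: $\theta(s, t) = -2 e^{-2 t} \sin(2 s + 4 t)$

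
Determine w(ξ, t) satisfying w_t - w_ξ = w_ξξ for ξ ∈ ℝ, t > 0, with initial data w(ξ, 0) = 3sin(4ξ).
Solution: Moving frame: η = ξ + t, σ = t, w = u(η,σ), so w_t = u_σ + u_η and w_ξξ = u_ηη.
Hence w_t - w_ξ = u_σ and the PDE becomes the heat equation u_σ = u_ηη on η ∈ ℝ.
Initial data: u(η,0) = w(η,0) = 3sin(4η). Each mode sin(nη) decays as exp(-n²σ) on ℝ, so u(η,σ) = Σ c_n exp(-n²σ) sin(nη) with c_4=3: u(η,σ) = 3exp(-16σ)sin(4η).
Substituting back: w(ξ,t) = u(ξ + t, t).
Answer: w(ξ, t) = 3exp(-16t)sin(4t + 4ξ)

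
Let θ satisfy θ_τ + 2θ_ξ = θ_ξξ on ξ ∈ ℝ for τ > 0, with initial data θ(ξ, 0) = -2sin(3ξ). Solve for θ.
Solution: Change to a moving frame: let η = ξ - 2τ, σ = τ and write θ(ξ,τ) = u(η,σ).
By the chain rule θ_τ = u_σ - 2u_η, θ_ξ = u_η, θ_ξξ = u_ηη.
Then θ_τ + 2θ_ξ = u_σ: the advection term cancels and the PDE becomes the heat equation u_σ = u_ηη on η ∈ ℝ.
Initial data: u(η,0) = θ(η,0) = -2sin(3η).
On η ∈ ℝ each mode satisfies (sin(nη))″ = -n² sin(nη), so exp(-n²σ) sin(nη) solves the heat equation; by superposition u(η,σ) = Σ c_n exp(-n²σ) sin(nη).
Reading off the coefficients: c_3=-2, so u(η,σ) = -2exp(-9σ)sin(3η).
Substituting back η = ξ - 2τ, σ = τ: θ(ξ,τ) = u(ξ - 2τ, τ).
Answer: θ(ξ, τ) = -2exp(-9τ)sin(3ξ - 6τ)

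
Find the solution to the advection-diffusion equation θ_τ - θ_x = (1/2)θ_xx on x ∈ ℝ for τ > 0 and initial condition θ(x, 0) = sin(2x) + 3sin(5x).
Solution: Change to a moving frame: let η = x + τ, σ = τ and write θ(x,τ) = u(η,σ).
By the chain rule θ_τ = u_σ + u_η, θ_x = u_η, θ_xx = u_ηη.
Then θ_τ - θ_x = u_σ: the advection term cancels and the PDE becomes the heat equation u_σ = (1/2)u_ηη on η ∈ ℝ.
Initial data: u(η,0) = θ(η,0) = sin(2η) + 3sin(5η).
On η ∈ ℝ each mode satisfies (sin(nη))″ = -n² sin(nη), so exp(-n²σ/2) sin(nη) solves the heat equation; by superposition u(η,σ) = Σ c_n exp(-n²σ/2) sin(nη).
Reading off the coefficients: c_2=1, c_5=3, so u(η,σ) = exp(-2σ)sin(2η) + 3exp(-25σ/2)sin(5η).
Substituting back η = x + τ, σ = τ: θ(x,τ) = u(x + τ, τ).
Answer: θ(x, τ) = exp(-2τ)sin(2x + 2τ) + 3exp(-25τ/2)sin(5x + 5τ)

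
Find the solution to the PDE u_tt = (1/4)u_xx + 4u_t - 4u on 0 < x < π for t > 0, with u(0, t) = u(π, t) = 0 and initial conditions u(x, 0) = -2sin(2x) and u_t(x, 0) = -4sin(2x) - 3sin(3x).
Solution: Substitute u = exp(2t)w.
Then u_t = exp(2t)(w_t + 2w), u_tt = exp(2t)(w_tt + 4w_t + 4w), u_xx = exp(2t)w_xx; substituting and dividing by exp(2t), the lower-order terms cancel: w_tt = (1/4)w_xx (standard wave equation).
Data for w: w(x,0) = u(x,0) = -2sin(2x); w_t(x,0) = u_t(x,0) - 2u(x,0) = -3sin(3x). The boundary conditions carry over: w(0,t) = w(π,t) = 0.
Separating variables: w = Σ [A_n cos(ω_n t) + B_n sin(ω_n t)] sin(nx), ω_n = n/2. From ICs (B_n = velocity coefficient / ω_n): A_2=-2, B_3=-2.
So w(x,t) = -2sin(3t/2)sin(3x) - 2sin(2x)cos(t), and u(x,t) = exp(2t)w(x,t).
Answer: u(x, t) = -2exp(2t)sin(3t/2)sin(3x) - 2exp(2t)sin(2x)cos(t)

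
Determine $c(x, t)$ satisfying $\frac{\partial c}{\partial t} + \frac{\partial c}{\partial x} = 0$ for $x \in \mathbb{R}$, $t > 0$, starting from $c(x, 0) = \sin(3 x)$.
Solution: By method of characteristics (waves move right with speed 1):
Along characteristics $x - t =$ const, $c$ is constant, so $c(x,t) = f(x - t)$ with $f = c( \cdot , 0)$.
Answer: $c(x, t) = - \sin(3 t - 3 x)$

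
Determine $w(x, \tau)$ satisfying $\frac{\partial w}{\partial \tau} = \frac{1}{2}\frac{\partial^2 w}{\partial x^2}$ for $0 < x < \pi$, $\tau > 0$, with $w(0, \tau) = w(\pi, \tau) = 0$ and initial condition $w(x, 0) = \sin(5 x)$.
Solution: Using separation of variables $w = X(x)T(\tau)$:
Eigenfunctions: $\sin(nx)$, $n = 1, 2, 3, \ldots$
General solution: $w(x, \tau) = \sum c_n \sin(nx) e^{-n^2 \tau/2}$
Matching $w(x,0) = \sin(5 x)$ term by term: $c_5=1$.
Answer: $w(x, \tau) = e^{-25 \tau/2} \sin(5 x)$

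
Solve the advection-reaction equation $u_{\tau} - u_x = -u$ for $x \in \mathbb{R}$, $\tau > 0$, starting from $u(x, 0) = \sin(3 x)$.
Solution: Substitute $u = e^{-\tau}w$, i.e. $w = e^{\tau}u$.
By the product rule, $u_{\tau} = e^{-\tau}(w_{\tau} - w)$, $u_x = e^{-\tau}w_x$.
Substituting into the PDE and dividing by $e^{-\tau}$: $w_{\tau} - w - w_x = -w$.
The lower-order terms cancel, leaving the standard advection equation $w_{\tau} - w_x = 0$.
Initial data for $w$: $w(x,0) = u(x,0) = \sin(3 x)$.
Solve for $w$:
  By method of characteristics (waves move left with speed 1):
  Along characteristics $x + \tau =$ const, $w$ is constant, so $w(x,\tau) = f(x + \tau)$ with $f = w( \cdot , 0)$.
Hence $w(x,\tau) = \sin(3 x + 3 \tau)$.
Transform back: $u(x,\tau) = e^{-\tau}w(x,\tau)$.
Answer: $u(x, \tau) = e^{-\tau} \sin(3 \tau + 3 x)$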